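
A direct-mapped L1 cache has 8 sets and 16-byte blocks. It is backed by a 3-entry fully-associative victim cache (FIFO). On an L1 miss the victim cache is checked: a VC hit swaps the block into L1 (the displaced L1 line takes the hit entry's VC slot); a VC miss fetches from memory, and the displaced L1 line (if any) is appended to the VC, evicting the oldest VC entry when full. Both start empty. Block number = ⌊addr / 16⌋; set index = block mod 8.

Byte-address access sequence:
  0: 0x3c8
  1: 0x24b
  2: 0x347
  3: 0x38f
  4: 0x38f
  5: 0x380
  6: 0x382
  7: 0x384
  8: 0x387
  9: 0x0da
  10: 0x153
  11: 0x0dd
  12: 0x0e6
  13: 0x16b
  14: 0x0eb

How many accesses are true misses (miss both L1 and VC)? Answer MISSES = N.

#0 0x3c8→b60/s4 MISS; vc=[]
#1 0x24b→b36/s4 MISS; vc=[60]
#2 0x347→b52/s4 MISS; vc=[60,36]
#3 0x38f→b56/s0 MISS; vc=[60,36]
#4 0x38f→b56/s0 L1-HIT; vc=[60,36]
#5 0x380→b56/s0 L1-HIT; vc=[60,36]
#6 0x382→b56/s0 L1-HIT; vc=[60,36]
#7 0x384→b56/s0 L1-HIT; vc=[60,36]
#8 0x387→b56/s0 L1-HIT; vc=[60,36]
#9 0xda→b13/s5 MISS; vc=[60,36]
#10 0x153→b21/s5 MISS; vc=[60,36,13]
#11 0xdd→b13/s5 VC-HIT; vc=[60,36,21]
#12 0xe6→b14/s6 MISS; vc=[60,36,21]
#13 0x16b→b22/s6 MISS; vc=[36,21,14]
#14 0xeb→b14/s6 VC-HIT; vc=[36,21,22]

MISSES = 8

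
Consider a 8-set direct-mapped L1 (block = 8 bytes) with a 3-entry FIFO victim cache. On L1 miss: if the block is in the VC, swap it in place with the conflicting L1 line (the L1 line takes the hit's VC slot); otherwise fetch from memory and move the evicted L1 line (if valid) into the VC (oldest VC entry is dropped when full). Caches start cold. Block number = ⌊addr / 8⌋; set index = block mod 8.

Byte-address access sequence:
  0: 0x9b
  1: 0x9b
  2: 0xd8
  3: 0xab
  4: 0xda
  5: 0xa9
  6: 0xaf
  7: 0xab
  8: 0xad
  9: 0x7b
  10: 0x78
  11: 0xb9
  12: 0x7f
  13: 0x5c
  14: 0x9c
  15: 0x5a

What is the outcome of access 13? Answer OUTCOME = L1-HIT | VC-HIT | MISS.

#0 0x9b→b19/s3 MISS; vc=[]
#1 0x9b→b19/s3 L1-HIT; vc=[]
#2 0xd8→b27/s3 MISS; vc=[19]
#3 0xab→b21/s5 MISS; vc=[19]
#4 0xda→b27/s3 L1-HIT; vc=[19]
#5 0xa9→b21/s5 L1-HIT; vc=[19]
#6 0xaf→b21/s5 L1-HIT; vc=[19]
#7 0xab→b21/s5 L1-HIT; vc=[19]
#8 0xad→b21/s5 L1-HIT; vc=[19]
#9 0x7b→b15/s7 MISS; vc=[19]
#10 0x78→b15/s7 L1-HIT; vc=[19]
#11 0xb9→b23/s7 MISS; vc=[19,15]
#12 0x7f→b15/s7 VC-HIT; vc=[19,23]
#13 0x5c→b11/s3 MISS; vc=[19,23,27]
#14 0x9c→b19/s3 VC-HIT; vc=[11,23,27]
#15 0x5a→b11/s3 VC-HIT; vc=[19,23,27]

OUTCOME = MISS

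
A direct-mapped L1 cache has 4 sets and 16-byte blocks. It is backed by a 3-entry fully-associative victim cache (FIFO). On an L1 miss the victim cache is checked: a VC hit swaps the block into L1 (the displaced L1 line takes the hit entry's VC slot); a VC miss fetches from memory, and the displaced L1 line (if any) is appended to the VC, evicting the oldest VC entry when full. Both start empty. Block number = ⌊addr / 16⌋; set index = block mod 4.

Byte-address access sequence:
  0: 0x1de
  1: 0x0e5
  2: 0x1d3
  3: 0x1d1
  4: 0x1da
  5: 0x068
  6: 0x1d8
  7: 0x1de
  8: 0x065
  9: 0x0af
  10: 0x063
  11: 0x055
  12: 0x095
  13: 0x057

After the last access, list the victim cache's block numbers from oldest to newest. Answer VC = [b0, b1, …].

#0 0x1de→b29/s1 MISS; vc=[]
#1 0xe5→b14/s2 MISS; vc=[]
#2 0x1d3→b29/s1 L1-HIT; vc=[]
#3 0x1d1→b29/s1 L1-HIT; vc=[]
#4 0x1da→b29/s1 L1-HIT; vc=[]
#5 0x68→b6/s2 MISS; vc=[14]
#6 0x1d8→b29/s1 L1-HIT; vc=[14]
#7 0x1de→b29/s1 L1-HIT; vc=[14]
#8 0x65→b6/s2 L1-HIT; vc=[14]
#9 0xaf→b10/s2 MISS; vc=[14,6]
#10 0x63→b6/s2 VC-HIT; vc=[14,10]
#11 0x55→b5/s1 MISS; vc=[14,10,29]
#12 0x95→b9/s1 MISS; vc=[10,29,5]
#13 0x57→b5/s1 VC-HIT; vc=[10,29,9]

VC = [10, 29, 9]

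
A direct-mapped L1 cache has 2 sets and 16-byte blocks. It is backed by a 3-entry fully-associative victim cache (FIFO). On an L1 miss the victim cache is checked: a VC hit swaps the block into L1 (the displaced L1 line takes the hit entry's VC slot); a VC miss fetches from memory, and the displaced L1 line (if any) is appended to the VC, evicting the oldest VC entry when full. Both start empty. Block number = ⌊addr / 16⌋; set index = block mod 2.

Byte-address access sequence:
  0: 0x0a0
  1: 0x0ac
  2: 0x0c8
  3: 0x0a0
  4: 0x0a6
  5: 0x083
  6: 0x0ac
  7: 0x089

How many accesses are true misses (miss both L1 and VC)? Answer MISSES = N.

  [0] addr=0xa0 blk=10 s=0: MISS | VC []
  [1] addr=0xac blk=10 s=0: L1-HIT | VC []
  [2] addr=0xc8 blk=12 s=0: MISS | VC [10]
  [3] addr=0xa0 blk=10 s=0: VC-HIT | VC [12]
  [4] addr=0xa6 blk=10 s=0: L1-HIT | VC [12]
  [5] addr=0x83 blk=8 s=0: MISS | VC [12, 10]
  [6] addr=0xac blk=10 s=0: VC-HIT | VC [12, 8]
  [7] addr=0x89 blk=8 s=0: VC-HIT | VC [12, 10]

MISSES = 3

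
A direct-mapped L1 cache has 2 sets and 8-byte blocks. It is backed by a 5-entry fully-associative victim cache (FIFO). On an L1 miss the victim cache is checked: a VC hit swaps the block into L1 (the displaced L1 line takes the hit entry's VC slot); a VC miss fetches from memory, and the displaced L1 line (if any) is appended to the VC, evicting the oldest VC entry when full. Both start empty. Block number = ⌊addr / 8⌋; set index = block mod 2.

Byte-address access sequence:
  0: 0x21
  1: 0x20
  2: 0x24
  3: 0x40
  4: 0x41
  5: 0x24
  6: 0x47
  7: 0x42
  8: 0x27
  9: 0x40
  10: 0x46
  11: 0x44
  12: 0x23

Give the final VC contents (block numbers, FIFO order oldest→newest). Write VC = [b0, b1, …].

#0 0x21→b4/s0 MISS; vc=[]
#1 0x20→b4/s0 L1-HIT; vc=[]
#2 0x24→b4/s0 L1-HIT; vc=[]
#3 0x40→b8/s0 MISS; vc=[4]
#4 0x41→b8/s0 L1-HIT; vc=[4]
#5 0x24→b4/s0 VC-HIT; vc=[8]
#6 0x47→b8/s0 VC-HIT; vc=[4]
#7 0x42→b8/s0 L1-HIT; vc=[4]
#8 0x27→b4/s0 VC-HIT; vc=[8]
#9 0x40→b8/s0 VC-HIT; vc=[4]
#10 0x46→b8/s0 L1-HIT; vc=[4]
#11 0x44→b8/s0 L1-HIT; vc=[4]
#12 0x23→b4/s0 VC-HIT; vc=[8]

VC = [8]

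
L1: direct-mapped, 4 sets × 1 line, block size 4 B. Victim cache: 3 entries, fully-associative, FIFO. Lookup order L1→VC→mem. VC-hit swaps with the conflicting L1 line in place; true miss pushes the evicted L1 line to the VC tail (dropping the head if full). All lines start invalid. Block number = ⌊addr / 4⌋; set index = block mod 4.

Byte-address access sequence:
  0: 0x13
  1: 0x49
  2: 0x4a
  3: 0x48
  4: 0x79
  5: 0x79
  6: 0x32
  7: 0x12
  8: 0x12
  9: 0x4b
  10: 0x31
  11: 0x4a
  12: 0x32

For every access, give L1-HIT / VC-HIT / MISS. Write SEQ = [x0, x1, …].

0: 0x13 (blk 4, set 0) → MISS  vc=[]
1: 0x49 (blk 18, set 2) → MISS  vc=[]
2: 0x4a (blk 18, set 2) → L1-HIT  vc=[]
3: 0x48 (blk 18, set 2) → L1-HIT  vc=[]
4: 0x79 (blk 30, set 2) → MISS  vc=[18]
5: 0x79 (blk 30, set 2) → L1-HIT  vc=[18]
6: 0x32 (blk 12, set 0) → MISS  vc=[18, 4]
7: 0x12 (blk 4, set 0) → VC-HIT  vc=[18, 12]
8: 0x12 (blk 4, set 0) → L1-HIT  vc=[18, 12]
9: 0x4b (blk 18, set 2) → VC-HIT  vc=[30, 12]
10: 0x31 (blk 12, set 0) → VC-HIT  vc=[30, 4]
11: 0x4a (blk 18, set 2) → L1-HIT  vc=[30, 4]
12: 0x32 (blk 12, set 0) → L1-HIT  vc=[30, 4]

SEQ = [MISS, MISS, L1-HIT, L1-HIT, MISS, L1-HIT, MISS, VC-HIT, L1-HIT, VC-HIT, VC-HIT, L1-HIT, L1-HIT]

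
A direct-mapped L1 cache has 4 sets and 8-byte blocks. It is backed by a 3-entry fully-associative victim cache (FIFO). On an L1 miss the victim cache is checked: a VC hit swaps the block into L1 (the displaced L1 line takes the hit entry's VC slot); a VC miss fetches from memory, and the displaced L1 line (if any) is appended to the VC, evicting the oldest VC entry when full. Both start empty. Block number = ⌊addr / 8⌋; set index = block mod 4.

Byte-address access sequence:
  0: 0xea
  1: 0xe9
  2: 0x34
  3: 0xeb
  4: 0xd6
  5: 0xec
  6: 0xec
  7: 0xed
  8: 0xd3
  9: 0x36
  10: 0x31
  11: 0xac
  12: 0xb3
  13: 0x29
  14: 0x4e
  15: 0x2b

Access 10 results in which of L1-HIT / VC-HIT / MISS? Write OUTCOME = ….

OUTCOME = L1-HIT

0: 0xea (blk 29, set 1) → MISS  vc=[]
1: 0xe9 (blk 29, set 1) → L1-HIT  vc=[]
2: 0x34 (blk 6, set 2) → MISS  vc=[]
3: 0xeb (blk 29, set 1) → L1-HIT  vc=[]
4: 0xd6 (blk 26, set 2) → MISS  vc=[6]
5: 0xec (blk 29, set 1) → L1-HIT  vc=[6]
6: 0xec (blk 29, set 1) → L1-HIT  vc=[6]
7: 0xed (blk 29, set 1) → L1-HIT  vc=[6]
8: 0xd3 (blk 26, set 2) → L1-HIT  vc=[6]
9: 0x36 (blk 6, set 2) → VC-HIT  vc=[26]
10: 0x31 (blk 6, set 2) → L1-HIT  vc=[26]
11: 0xac (blk 21, set 1) → MISS  vc=[26, 29]
12: 0xb3 (blk 22, set 2) → MISS  vc=[26, 29, 6]
13: 0x29 (blk 5, set 1) → MISS  vc=[29, 6, 21]
14: 0x4e (blk 9, set 1) → MISS  vc=[6, 21, 5]
15: 0x2b (blk 5, set 1) → VC-HIT  vc=[6, 21, 9]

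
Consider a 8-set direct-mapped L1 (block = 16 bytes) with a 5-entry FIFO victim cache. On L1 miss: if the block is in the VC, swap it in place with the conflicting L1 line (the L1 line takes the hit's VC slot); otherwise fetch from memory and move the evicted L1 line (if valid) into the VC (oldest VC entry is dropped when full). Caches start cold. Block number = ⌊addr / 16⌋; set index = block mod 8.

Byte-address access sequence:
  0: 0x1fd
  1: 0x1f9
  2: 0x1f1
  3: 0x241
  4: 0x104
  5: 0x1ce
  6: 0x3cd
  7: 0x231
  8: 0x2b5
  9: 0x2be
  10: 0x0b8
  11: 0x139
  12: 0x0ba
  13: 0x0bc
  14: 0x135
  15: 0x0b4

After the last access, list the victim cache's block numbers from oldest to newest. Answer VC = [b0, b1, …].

VC = [36, 28, 35, 43, 19]

  [0] addr=0x1fd blk=31 s=7: MISS | VC []
  [1] addr=0x1f9 blk=31 s=7: L1-HIT | VC []
  [2] addr=0x1f1 blk=31 s=7: L1-HIT | VC []
  [3] addr=0x241 blk=36 s=4: MISS | VC []
  [4] addr=0x104 blk=16 s=0: MISS | VC []
  [5] addr=0x1ce blk=28 s=4: MISS | VC [36]
  [6] addr=0x3cd blk=60 s=4: MISS | VC [36, 28]
  [7] addr=0x231 blk=35 s=3: MISS | VC [36, 28]
  [8] addr=0x2b5 blk=43 s=3: MISS | VC [36, 28, 35]
  [9] addr=0x2be blk=43 s=3: L1-HIT | VC [36, 28, 35]
  [10] addr=0xb8 blk=11 s=3: MISS | VC [36, 28, 35, 43]
  [11] addr=0x139 blk=19 s=3: MISS | VC [36, 28, 35, 43, 11]
  [12] addr=0xba blk=11 s=3: VC-HIT | VC [36, 28, 35, 43, 19]
  [13] addr=0xbc blk=11 s=3: L1-HIT | VC [36, 28, 35, 43, 19]
  [14] addr=0x135 blk=19 s=3: VC-HIT | VC [36, 28, 35, 43, 11]
  [15] addr=0xb4 blk=11 s=3: VC-HIT | VC [36, 28, 35, 43, 19]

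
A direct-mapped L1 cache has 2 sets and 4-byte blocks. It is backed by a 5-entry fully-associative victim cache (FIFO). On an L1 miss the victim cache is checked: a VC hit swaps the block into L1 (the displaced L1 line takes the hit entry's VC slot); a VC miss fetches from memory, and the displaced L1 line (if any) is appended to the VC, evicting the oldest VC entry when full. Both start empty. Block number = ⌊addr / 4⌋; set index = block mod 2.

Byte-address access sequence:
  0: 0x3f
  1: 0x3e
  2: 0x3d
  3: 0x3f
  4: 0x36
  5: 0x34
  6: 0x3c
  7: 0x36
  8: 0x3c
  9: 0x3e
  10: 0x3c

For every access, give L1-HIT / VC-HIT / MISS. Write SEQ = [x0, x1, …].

SEQ = [MISS, L1-HIT, L1-HIT, L1-HIT, MISS, L1-HIT, VC-HIT, VC-HIT, VC-HIT, L1-HIT, L1-HIT]

  [0] addr=0x3f blk=15 s=1: MISS | VC []
  [1] addr=0x3e blk=15 s=1: L1-HIT | VC []
  [2] addr=0x3d blk=15 s=1: L1-HIT | VC []
  [3] addr=0x3f blk=15 s=1: L1-HIT | VC []
  [4] addr=0x36 blk=13 s=1: MISS | VC [15]
  [5] addr=0x34 blk=13 s=1: L1-HIT | VC [15]
  [6] addr=0x3c blk=15 s=1: VC-HIT | VC [13]
  [7] addr=0x36 blk=13 s=1: VC-HIT | VC [15]
  [8] addr=0x3c blk=15 s=1: VC-HIT | VC [13]
  [9] addr=0x3e blk=15 s=1: L1-HIT | VC [13]
  [10] addr=0x3c blk=15 s=1: L1-HIT | VC [13]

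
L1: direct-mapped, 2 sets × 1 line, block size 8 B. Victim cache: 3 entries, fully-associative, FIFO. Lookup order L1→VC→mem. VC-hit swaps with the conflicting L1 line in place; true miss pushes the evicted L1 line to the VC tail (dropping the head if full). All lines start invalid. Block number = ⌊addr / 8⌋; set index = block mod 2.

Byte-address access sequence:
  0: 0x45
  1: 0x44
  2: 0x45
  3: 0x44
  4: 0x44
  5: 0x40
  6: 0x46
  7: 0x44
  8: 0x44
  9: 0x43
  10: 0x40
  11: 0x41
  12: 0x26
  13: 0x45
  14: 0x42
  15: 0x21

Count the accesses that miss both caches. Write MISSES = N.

MISSES = 2

  [0] addr=0x45 blk=8 s=0: MISS | VC []
  [1] addr=0x44 blk=8 s=0: L1-HIT | VC []
  [2] addr=0x45 blk=8 s=0: L1-HIT | VC []
  [3] addr=0x44 blk=8 s=0: L1-HIT | VC []
  [4] addr=0x44 blk=8 s=0: L1-HIT | VC []
  [5] addr=0x40 blk=8 s=0: L1-HIT | VC []
  [6] addr=0x46 blk=8 s=0: L1-HIT | VC []
  [7] addr=0x44 blk=8 s=0: L1-HIT | VC []
  [8] addr=0x44 blk=8 s=0: L1-HIT | VC []
  [9] addr=0x43 blk=8 s=0: L1-HIT | VC []
  [10] addr=0x40 blk=8 s=0: L1-HIT | VC []
  [11] addr=0x41 blk=8 s=0: L1-HIT | VC []
  [12] addr=0x26 blk=4 s=0: MISS | VC [8]
  [13] addr=0x45 blk=8 s=0: VC-HIT | VC [4]
  [14] addr=0x42 blk=8 s=0: L1-HIT | VC [4]
  [15] addr=0x21 blk=4 s=0: VC-HIT | VC [8]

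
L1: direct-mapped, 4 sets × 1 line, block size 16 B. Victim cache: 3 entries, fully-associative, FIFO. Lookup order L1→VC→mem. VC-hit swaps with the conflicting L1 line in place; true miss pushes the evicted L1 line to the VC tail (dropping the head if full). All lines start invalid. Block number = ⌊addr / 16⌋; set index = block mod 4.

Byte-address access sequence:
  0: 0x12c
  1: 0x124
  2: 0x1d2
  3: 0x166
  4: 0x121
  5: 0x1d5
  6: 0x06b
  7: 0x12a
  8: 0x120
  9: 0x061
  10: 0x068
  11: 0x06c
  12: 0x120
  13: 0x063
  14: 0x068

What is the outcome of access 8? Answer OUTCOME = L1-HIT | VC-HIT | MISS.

  [0] addr=0x12c blk=18 s=2: MISS | VC []
  [1] addr=0x124 blk=18 s=2: L1-HIT | VC []
  [2] addr=0x1d2 blk=29 s=1: MISS | VC []
  [3] addr=0x166 blk=22 s=2: MISS | VC [18]
  [4] addr=0x121 blk=18 s=2: VC-HIT | VC [22]
  [5] addr=0x1d5 blk=29 s=1: L1-HIT | VC [22]
  [6] addr=0x6b blk=6 s=2: MISS | VC [22, 18]
  [7] addr=0x12a blk=18 s=2: VC-HIT | VC [22, 6]
  [8] addr=0x120 blk=18 s=2: L1-HIT | VC [22, 6]
  [9] addr=0x61 blk=6 s=2: VC-HIT | VC [22, 18]
  [10] addr=0x68 blk=6 s=2: L1-HIT | VC [22, 18]
  [11] addr=0x6c blk=6 s=2: L1-HIT | VC [22, 18]
  [12] addr=0x120 blk=18 s=2: VC-HIT | VC [22, 6]
  [13] addr=0x63 blk=6 s=2: VC-HIT | VC [22, 18]
  [14] addr=0x68 blk=6 s=2: L1-HIT | VC [22, 18]

OUTCOME = L1-HIT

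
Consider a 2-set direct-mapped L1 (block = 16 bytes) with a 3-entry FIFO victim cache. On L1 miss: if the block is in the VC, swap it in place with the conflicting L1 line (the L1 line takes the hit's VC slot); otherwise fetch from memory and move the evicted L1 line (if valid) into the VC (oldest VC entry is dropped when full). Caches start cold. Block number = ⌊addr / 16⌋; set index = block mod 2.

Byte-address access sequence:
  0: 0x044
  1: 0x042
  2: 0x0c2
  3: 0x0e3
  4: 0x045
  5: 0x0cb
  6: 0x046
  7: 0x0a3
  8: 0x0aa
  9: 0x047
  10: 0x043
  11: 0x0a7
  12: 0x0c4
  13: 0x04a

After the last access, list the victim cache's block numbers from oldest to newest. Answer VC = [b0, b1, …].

0: 0x44 (blk 4, set 0) → MISS  vc=[]
1: 0x42 (blk 4, set 0) → L1-HIT  vc=[]
2: 0xc2 (blk 12, set 0) → MISS  vc=[4]
3: 0xe3 (blk 14, set 0) → MISS  vc=[4, 12]
4: 0x45 (blk 4, set 0) → VC-HIT  vc=[14, 12]
5: 0xcb (blk 12, set 0) → VC-HIT  vc=[14, 4]
6: 0x46 (blk 4, set 0) → VC-HIT  vc=[14, 12]
7: 0xa3 (blk 10, set 0) → MISS  vc=[14, 12, 4]
8: 0xaa (blk 10, set 0) → L1-HIT  vc=[14, 12, 4]
9: 0x47 (blk 4, set 0) → VC-HIT  vc=[14, 12, 10]
10: 0x43 (blk 4, set 0) → L1-HIT  vc=[14, 12, 10]
11: 0xa7 (blk 10, set 0) → VC-HIT  vc=[14, 12, 4]
12: 0xc4 (blk 12, set 0) → VC-HIT  vc=[14, 10, 4]
13: 0x4a (blk 4, set 0) → VC-HIT  vc=[14, 10, 12]

VC = [14, 10, 12]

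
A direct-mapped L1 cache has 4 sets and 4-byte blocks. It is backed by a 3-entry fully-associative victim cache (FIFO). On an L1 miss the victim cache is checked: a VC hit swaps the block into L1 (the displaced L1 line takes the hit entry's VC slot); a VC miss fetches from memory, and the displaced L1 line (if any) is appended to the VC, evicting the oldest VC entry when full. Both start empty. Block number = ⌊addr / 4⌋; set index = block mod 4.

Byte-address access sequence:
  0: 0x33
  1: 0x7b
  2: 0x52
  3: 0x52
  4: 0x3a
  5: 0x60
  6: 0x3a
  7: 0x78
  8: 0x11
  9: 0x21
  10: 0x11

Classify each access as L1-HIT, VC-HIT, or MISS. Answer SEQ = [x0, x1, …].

SEQ = [MISS, MISS, MISS, L1-HIT, MISS, MISS, L1-HIT, VC-HIT, MISS, MISS, VC-HIT]

#0 0x33→b12/s0 MISS; vc=[]
#1 0x7b→b30/s2 MISS; vc=[]
#2 0x52→b20/s0 MISS; vc=[12]
#3 0x52→b20/s0 L1-HIT; vc=[12]
#4 0x3a→b14/s2 MISS; vc=[12,30]
#5 0x60→b24/s0 MISS; vc=[12,30,20]
#6 0x3a→b14/s2 L1-HIT; vc=[12,30,20]
#7 0x78→b30/s2 VC-HIT; vc=[12,14,20]
#8 0x11→b4/s0 MISS; vc=[14,20,24]
#9 0x21→b8/s0 MISS; vc=[20,24,4]
#10 0x11→b4/s0 VC-HIT; vc=[20,24,8]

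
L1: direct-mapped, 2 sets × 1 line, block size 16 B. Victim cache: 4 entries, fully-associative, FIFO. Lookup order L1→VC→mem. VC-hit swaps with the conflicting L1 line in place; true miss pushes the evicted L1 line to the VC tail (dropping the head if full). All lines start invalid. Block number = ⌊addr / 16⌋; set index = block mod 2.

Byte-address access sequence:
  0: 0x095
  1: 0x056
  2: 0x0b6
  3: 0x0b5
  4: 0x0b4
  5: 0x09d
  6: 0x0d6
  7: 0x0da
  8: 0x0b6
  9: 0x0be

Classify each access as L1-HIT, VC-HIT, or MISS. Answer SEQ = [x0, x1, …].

0: 0x95 (blk 9, set 1) → MISS  vc=[]
1: 0x56 (blk 5, set 1) → MISS  vc=[9]
2: 0xb6 (blk 11, set 1) → MISS  vc=[9, 5]
3: 0xb5 (blk 11, set 1) → L1-HIT  vc=[9, 5]
4: 0xb4 (blk 11, set 1) → L1-HIT  vc=[9, 5]
5: 0x9d (blk 9, set 1) → VC-HIT  vc=[11, 5]
6: 0xd6 (blk 13, set 1) → MISS  vc=[11, 5, 9]
7: 0xda (blk 13, set 1) → L1-HIT  vc=[11, 5, 9]
8: 0xb6 (blk 11, set 1) → VC-HIT  vc=[13, 5, 9]
9: 0xbe (blk 11, set 1) → L1-HIT  vc=[13, 5, 9]

SEQ = [MISS, MISS, MISS, L1-HIT, L1-HIT, VC-HIT, MISS, L1-HIT, VC-HIT, L1-HIT]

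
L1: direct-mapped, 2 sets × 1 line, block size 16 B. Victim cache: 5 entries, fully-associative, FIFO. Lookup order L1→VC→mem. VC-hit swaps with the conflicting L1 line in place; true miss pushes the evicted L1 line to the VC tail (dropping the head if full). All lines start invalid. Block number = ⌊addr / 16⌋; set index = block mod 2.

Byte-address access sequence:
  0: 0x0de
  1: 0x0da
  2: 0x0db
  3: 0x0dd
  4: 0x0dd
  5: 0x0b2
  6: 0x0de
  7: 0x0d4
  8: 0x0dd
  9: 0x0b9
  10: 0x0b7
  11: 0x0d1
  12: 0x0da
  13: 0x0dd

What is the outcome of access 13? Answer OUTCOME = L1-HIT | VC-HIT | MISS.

OUTCOME = L1-HIT

0: 0xde (blk 13, set 1) → MISS  vc=[]
1: 0xda (blk 13, set 1) → L1-HIT  vc=[]
2: 0xdb (blk 13, set 1) → L1-HIT  vc=[]
3: 0xdd (blk 13, set 1) → L1-HIT  vc=[]
4: 0xdd (blk 13, set 1) → L1-HIT  vc=[]
5: 0xb2 (blk 11, set 1) → MISS  vc=[13]
6: 0xde (blk 13, set 1) → VC-HIT  vc=[11]
7: 0xd4 (blk 13, set 1) → L1-HIT  vc=[11]
8: 0xdd (blk 13, set 1) → L1-HIT  vc=[11]
9: 0xb9 (blk 11, set 1) → VC-HIT  vc=[13]
10: 0xb7 (blk 11, set 1) → L1-HIT  vc=[13]
11: 0xd1 (blk 13, set 1) → VC-HIT  vc=[11]
12: 0xda (blk 13, set 1) → L1-HIT  vc=[11]
13: 0xdd (blk 13, set 1) → L1-HIT  vc=[11]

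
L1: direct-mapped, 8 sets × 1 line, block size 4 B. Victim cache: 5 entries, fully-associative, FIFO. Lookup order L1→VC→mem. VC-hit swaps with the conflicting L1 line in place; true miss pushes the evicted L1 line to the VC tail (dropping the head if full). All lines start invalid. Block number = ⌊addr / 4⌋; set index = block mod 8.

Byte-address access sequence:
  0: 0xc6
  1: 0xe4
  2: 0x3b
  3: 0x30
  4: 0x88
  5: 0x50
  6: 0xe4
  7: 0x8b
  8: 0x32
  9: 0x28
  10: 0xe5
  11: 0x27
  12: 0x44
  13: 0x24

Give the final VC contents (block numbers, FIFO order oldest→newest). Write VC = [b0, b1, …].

VC = [49, 20, 34, 57, 17]

0: 0xc6 (blk 49, set 1) → MISS  vc=[]
1: 0xe4 (blk 57, set 1) → MISS  vc=[49]
2: 0x3b (blk 14, set 6) → MISS  vc=[49]
3: 0x30 (blk 12, set 4) → MISS  vc=[49]
4: 0x88 (blk 34, set 2) → MISS  vc=[49]
5: 0x50 (blk 20, set 4) → MISS  vc=[49, 12]
6: 0xe4 (blk 57, set 1) → L1-HIT  vc=[49, 12]
7: 0x8b (blk 34, set 2) → L1-HIT  vc=[49, 12]
8: 0x32 (blk 12, set 4) → VC-HIT  vc=[49, 20]
9: 0x28 (blk 10, set 2) → MISS  vc=[49, 20, 34]
10: 0xe5 (blk 57, set 1) → L1-HIT  vc=[49, 20, 34]
11: 0x27 (blk 9, set 1) → MISS  vc=[49, 20, 34, 57]
12: 0x44 (blk 17, set 1) → MISS  vc=[49, 20, 34, 57, 9]
13: 0x24 (blk 9, set 1) → VC-HIT  vc=[49, 20, 34, 57, 17]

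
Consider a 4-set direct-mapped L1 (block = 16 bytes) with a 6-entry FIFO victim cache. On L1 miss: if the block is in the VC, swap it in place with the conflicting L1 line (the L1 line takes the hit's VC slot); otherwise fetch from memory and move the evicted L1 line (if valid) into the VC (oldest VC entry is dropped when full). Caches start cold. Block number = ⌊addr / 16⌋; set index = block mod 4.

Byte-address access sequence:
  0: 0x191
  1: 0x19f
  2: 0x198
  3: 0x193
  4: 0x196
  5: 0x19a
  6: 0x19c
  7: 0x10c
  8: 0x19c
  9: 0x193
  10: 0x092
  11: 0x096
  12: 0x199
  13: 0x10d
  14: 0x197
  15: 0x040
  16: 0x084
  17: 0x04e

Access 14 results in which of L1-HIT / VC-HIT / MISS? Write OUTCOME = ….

#0 0x191→b25/s1 MISS; vc=[]
#1 0x19f→b25/s1 L1-HIT; vc=[]
#2 0x198→b25/s1 L1-HIT; vc=[]
#3 0x193→b25/s1 L1-HIT; vc=[]
#4 0x196→b25/s1 L1-HIT; vc=[]
#5 0x19a→b25/s1 L1-HIT; vc=[]
#6 0x19c→b25/s1 L1-HIT; vc=[]
#7 0x10c→b16/s0 MISS; vc=[]
#8 0x19c→b25/s1 L1-HIT; vc=[]
#9 0x193→b25/s1 L1-HIT; vc=[]
#10 0x92→b9/s1 MISS; vc=[25]
#11 0x96→b9/s1 L1-HIT; vc=[25]
#12 0x199→b25/s1 VC-HIT; vc=[9]
#13 0x10d→b16/s0 L1-HIT; vc=[9]
#14 0x197→b25/s1 L1-HIT; vc=[9]
#15 0x40→b4/s0 MISS; vc=[9,16]
#16 0x84→b8/s0 MISS; vc=[9,16,4]
#17 0x4e→b4/s0 VC-HIT; vc=[9,16,8]

OUTCOME = L1-HIT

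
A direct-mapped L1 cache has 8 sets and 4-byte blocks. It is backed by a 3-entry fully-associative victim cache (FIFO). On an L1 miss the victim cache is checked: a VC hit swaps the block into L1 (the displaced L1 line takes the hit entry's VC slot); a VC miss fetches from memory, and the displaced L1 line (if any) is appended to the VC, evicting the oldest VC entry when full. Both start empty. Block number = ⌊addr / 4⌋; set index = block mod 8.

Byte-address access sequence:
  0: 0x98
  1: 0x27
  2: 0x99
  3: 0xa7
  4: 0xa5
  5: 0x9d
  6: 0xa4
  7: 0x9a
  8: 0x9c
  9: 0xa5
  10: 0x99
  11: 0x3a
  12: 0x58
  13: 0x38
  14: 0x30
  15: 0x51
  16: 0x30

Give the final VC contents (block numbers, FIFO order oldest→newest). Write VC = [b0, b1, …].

VC = [38, 22, 20]

  [0] addr=0x98 blk=38 s=6: MISS | VC []
  [1] addr=0x27 blk=9 s=1: MISS | VC []
  [2] addr=0x99 blk=38 s=6: L1-HIT | VC []
  [3] addr=0xa7 blk=41 s=1: MISS | VC [9]
  [4] addr=0xa5 blk=41 s=1: L1-HIT | VC [9]
  [5] addr=0x9d blk=39 s=7: MISS | VC [9]
  [6] addr=0xa4 blk=41 s=1: L1-HIT | VC [9]
  [7] addr=0x9a blk=38 s=6: L1-HIT | VC [9]
  [8] addr=0x9c blk=39 s=7: L1-HIT | VC [9]
  [9] addr=0xa5 blk=41 s=1: L1-HIT | VC [9]
  [10] addr=0x99 blk=38 s=6: L1-HIT | VC [9]
  [11] addr=0x3a blk=14 s=6: MISS | VC [9, 38]
  [12] addr=0x58 blk=22 s=6: MISS | VC [9, 38, 14]
  [13] addr=0x38 blk=14 s=6: VC-HIT | VC [9, 38, 22]
  [14] addr=0x30 blk=12 s=4: MISS | VC [9, 38, 22]
  [15] addr=0x51 blk=20 s=4: MISS | VC [38, 22, 12]
  [16] addr=0x30 blk=12 s=4: VC-HIT | VC [38, 22, 20]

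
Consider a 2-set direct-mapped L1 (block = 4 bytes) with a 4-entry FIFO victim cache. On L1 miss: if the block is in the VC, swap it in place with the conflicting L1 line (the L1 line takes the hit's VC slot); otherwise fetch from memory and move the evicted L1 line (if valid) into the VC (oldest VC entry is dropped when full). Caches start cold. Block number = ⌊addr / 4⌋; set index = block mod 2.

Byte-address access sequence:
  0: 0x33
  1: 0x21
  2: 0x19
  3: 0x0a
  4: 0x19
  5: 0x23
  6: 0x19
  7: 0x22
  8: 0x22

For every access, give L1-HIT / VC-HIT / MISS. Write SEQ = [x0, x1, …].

SEQ = [MISS, MISS, MISS, MISS, VC-HIT, VC-HIT, VC-HIT, VC-HIT, L1-HIT]

0: 0x33 (blk 12, set 0) → MISS  vc=[]
1: 0x21 (blk 8, set 0) → MISS  vc=[12]
2: 0x19 (blk 6, set 0) → MISS  vc=[12, 8]
3: 0xa (blk 2, set 0) → MISS  vc=[12, 8, 6]
4: 0x19 (blk 6, set 0) → VC-HIT  vc=[12, 8, 2]
5: 0x23 (blk 8, set 0) → VC-HIT  vc=[12, 6, 2]
6: 0x19 (blk 6, set 0) → VC-HIT  vc=[12, 8, 2]
7: 0x22 (blk 8, set 0) → VC-HIT  vc=[12, 6, 2]
8: 0x22 (blk 8, set 0) → L1-HIT  vc=[12, 6, 2]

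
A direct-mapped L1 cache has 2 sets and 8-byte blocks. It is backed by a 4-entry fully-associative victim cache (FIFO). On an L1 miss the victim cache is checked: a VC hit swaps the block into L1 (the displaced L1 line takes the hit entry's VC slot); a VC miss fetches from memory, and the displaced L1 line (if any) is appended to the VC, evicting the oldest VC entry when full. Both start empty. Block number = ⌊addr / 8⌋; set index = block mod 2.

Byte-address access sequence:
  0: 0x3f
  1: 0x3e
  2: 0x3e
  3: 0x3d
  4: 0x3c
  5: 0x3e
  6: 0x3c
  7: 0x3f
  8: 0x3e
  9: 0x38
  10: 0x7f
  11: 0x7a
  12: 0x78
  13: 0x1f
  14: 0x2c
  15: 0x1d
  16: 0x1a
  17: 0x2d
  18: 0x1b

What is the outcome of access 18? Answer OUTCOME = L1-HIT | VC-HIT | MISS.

OUTCOME = VC-HIT

0: 0x3f (blk 7, set 1) → MISS  vc=[]
1: 0x3e (blk 7, set 1) → L1-HIT  vc=[]
2: 0x3e (blk 7, set 1) → L1-HIT  vc=[]
3: 0x3d (blk 7, set 1) → L1-HIT  vc=[]
4: 0x3c (blk 7, set 1) → L1-HIT  vc=[]
5: 0x3e (blk 7, set 1) → L1-HIT  vc=[]
6: 0x3c (blk 7, set 1) → L1-HIT  vc=[]
7: 0x3f (blk 7, set 1) → L1-HIT  vc=[]
8: 0x3e (blk 7, set 1) → L1-HIT  vc=[]
9: 0x38 (blk 7, set 1) → L1-HIT  vc=[]
10: 0x7f (blk 15, set 1) → MISS  vc=[7]
11: 0x7a (blk 15, set 1) → L1-HIT  vc=[7]
12: 0x78 (blk 15, set 1) → L1-HIT  vc=[7]
13: 0x1f (blk 3, set 1) → MISS  vc=[7, 15]
14: 0x2c (blk 5, set 1) → MISS  vc=[7, 15, 3]
15: 0x1d (blk 3, set 1) → VC-HIT  vc=[7, 15, 5]
16: 0x1a (blk 3, set 1) → L1-HIT  vc=[7, 15, 5]
17: 0x2d (blk 5, set 1) → VC-HIT  vc=[7, 15, 3]
18: 0x1b (blk 3, set 1) → VC-HIT  vc=[7, 15, 5]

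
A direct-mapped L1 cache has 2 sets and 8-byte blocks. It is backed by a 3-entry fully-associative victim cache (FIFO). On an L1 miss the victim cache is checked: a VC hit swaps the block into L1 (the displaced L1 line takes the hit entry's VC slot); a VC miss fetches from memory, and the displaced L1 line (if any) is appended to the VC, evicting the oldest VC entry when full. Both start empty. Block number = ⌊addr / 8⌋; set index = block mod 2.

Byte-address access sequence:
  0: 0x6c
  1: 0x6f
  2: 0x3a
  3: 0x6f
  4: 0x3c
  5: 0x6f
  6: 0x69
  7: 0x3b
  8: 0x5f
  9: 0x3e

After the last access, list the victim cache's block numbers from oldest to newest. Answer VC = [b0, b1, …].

  [0] addr=0x6c blk=13 s=1: MISS | VC []
  [1] addr=0x6f blk=13 s=1: L1-HIT | VC []
  [2] addr=0x3a blk=7 s=1: MISS | VC [13]
  [3] addr=0x6f blk=13 s=1: VC-HIT | VC [7]
  [4] addr=0x3c blk=7 s=1: VC-HIT | VC [13]
  [5] addr=0x6f blk=13 s=1: VC-HIT | VC [7]
  [6] addr=0x69 blk=13 s=1: L1-HIT | VC [7]
  [7] addr=0x3b blk=7 s=1: VC-HIT | VC [13]
  [8] addr=0x5f blk=11 s=1: MISS | VC [13, 7]
  [9] addr=0x3e blk=7 s=1: VC-HIT | VC [13, 11]

VC = [13, 11]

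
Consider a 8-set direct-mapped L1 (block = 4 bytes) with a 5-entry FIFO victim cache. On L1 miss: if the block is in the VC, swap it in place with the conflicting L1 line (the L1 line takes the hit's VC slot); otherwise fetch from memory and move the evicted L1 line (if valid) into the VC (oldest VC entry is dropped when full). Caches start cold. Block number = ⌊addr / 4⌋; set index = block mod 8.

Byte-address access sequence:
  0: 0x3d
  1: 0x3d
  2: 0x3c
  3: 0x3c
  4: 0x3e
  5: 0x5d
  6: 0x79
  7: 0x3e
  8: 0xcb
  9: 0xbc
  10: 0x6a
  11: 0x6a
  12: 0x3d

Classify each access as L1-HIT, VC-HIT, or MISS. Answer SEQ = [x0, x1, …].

0: 0x3d (blk 15, set 7) → MISS  vc=[]
1: 0x3d (blk 15, set 7) → L1-HIT  vc=[]
2: 0x3c (blk 15, set 7) → L1-HIT  vc=[]
3: 0x3c (blk 15, set 7) → L1-HIT  vc=[]
4: 0x3e (blk 15, set 7) → L1-HIT  vc=[]
5: 0x5d (blk 23, set 7) → MISS  vc=[15]
6: 0x79 (blk 30, set 6) → MISS  vc=[15]
7: 0x3e (blk 15, set 7) → VC-HIT  vc=[23]
8: 0xcb (blk 50, set 2) → MISS  vc=[23]
9: 0xbc (blk 47, set 7) → MISS  vc=[23, 15]
10: 0x6a (blk 26, set 2) → MISS  vc=[23, 15, 50]
11: 0x6a (blk 26, set 2) → L1-HIT  vc=[23, 15, 50]
12: 0x3d (blk 15, set 7) → VC-HIT  vc=[23, 47, 50]

SEQ = [MISS, L1-HIT, L1-HIT, L1-HIT, L1-HIT, MISS, MISS, VC-HIT, MISS, MISS, MISS, L1-HIT, VC-HIT]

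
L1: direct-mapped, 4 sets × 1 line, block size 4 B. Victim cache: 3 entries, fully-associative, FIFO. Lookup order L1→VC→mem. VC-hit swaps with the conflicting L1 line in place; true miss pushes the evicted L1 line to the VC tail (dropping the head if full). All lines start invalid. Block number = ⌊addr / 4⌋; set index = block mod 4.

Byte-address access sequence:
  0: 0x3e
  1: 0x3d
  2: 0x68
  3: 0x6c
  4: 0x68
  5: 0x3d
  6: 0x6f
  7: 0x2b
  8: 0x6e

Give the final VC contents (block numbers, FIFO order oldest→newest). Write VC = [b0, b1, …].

VC = [15, 26]

0: 0x3e (blk 15, set 3) → MISS  vc=[]
1: 0x3d (blk 15, set 3) → L1-HIT  vc=[]
2: 0x68 (blk 26, set 2) → MISS  vc=[]
3: 0x6c (blk 27, set 3) → MISS  vc=[15]
4: 0x68 (blk 26, set 2) → L1-HIT  vc=[15]
5: 0x3d (blk 15, set 3) → VC-HIT  vc=[27]
6: 0x6f (blk 27, set 3) → VC-HIT  vc=[15]
7: 0x2b (blk 10, set 2) → MISS  vc=[15, 26]
8: 0x6e (blk 27, set 3) → L1-HIT  vc=[15, 26]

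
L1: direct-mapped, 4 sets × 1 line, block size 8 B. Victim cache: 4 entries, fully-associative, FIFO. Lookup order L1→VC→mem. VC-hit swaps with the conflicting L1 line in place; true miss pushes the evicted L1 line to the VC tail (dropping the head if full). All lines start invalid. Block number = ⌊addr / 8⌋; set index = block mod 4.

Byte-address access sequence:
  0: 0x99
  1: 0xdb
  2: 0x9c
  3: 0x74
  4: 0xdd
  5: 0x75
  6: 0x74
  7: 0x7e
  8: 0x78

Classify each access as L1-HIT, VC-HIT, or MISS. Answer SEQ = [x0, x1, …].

SEQ = [MISS, MISS, VC-HIT, MISS, VC-HIT, L1-HIT, L1-HIT, MISS, L1-HIT]

#0 0x99→b19/s3 MISS; vc=[]
#1 0xdb→b27/s3 MISS; vc=[19]
#2 0x9c→b19/s3 VC-HIT; vc=[27]
#3 0x74→b14/s2 MISS; vc=[27]
#4 0xdd→b27/s3 VC-HIT; vc=[19]
#5 0x75→b14/s2 L1-HIT; vc=[19]
#6 0x74→b14/s2 L1-HIT; vc=[19]
#7 0x7e→b15/s3 MISS; vc=[19,27]
#8 0x78→b15/s3 L1-HIT; vc=[19,27]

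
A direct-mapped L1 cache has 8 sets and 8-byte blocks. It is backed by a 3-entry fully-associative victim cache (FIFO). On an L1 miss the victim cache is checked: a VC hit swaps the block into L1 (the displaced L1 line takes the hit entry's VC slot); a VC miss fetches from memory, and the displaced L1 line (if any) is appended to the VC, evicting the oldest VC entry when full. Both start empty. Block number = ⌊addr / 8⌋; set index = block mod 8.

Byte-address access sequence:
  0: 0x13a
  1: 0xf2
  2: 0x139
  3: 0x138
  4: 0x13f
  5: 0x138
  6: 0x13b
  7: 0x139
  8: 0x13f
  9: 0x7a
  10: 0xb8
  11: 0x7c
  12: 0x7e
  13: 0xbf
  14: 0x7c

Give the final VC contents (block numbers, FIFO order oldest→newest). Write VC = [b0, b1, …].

#0 0x13a→b39/s7 MISS; vc=[]
#1 0xf2→b30/s6 MISS; vc=[]
#2 0x139→b39/s7 L1-HIT; vc=[]
#3 0x138→b39/s7 L1-HIT; vc=[]
#4 0x13f→b39/s7 L1-HIT; vc=[]
#5 0x138→b39/s7 L1-HIT; vc=[]
#6 0x13b→b39/s7 L1-HIT; vc=[]
#7 0x139→b39/s7 L1-HIT; vc=[]
#8 0x13f→b39/s7 L1-HIT; vc=[]
#9 0x7a→b15/s7 MISS; vc=[39]
#10 0xb8→b23/s7 MISS; vc=[39,15]
#11 0x7c→b15/s7 VC-HIT; vc=[39,23]
#12 0x7e→b15/s7 L1-HIT; vc=[39,23]
#13 0xbf→b23/s7 VC-HIT; vc=[39,15]
#14 0x7c→b15/s7 VC-HIT; vc=[39,23]

VC = [39, 23]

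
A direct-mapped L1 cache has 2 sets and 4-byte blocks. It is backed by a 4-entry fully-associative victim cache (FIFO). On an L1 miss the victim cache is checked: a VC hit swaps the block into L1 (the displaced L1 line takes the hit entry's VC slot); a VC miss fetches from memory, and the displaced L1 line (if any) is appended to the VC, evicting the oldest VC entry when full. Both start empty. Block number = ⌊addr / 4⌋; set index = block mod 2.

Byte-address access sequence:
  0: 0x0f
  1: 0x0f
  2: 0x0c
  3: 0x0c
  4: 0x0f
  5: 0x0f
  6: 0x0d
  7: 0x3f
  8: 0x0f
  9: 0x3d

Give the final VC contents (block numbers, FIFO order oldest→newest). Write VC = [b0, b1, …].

0: 0xf (blk 3, set 1) → MISS  vc=[]
1: 0xf (blk 3, set 1) → L1-HIT  vc=[]
2: 0xc (blk 3, set 1) → L1-HIT  vc=[]
3: 0xc (blk 3, set 1) → L1-HIT  vc=[]
4: 0xf (blk 3, set 1) → L1-HIT  vc=[]
5: 0xf (blk 3, set 1) → L1-HIT  vc=[]
6: 0xd (blk 3, set 1) → L1-HIT  vc=[]
7: 0x3f (blk 15, set 1) → MISS  vc=[3]
8: 0xf (blk 3, set 1) → VC-HIT  vc=[15]
9: 0x3d (blk 15, set 1) → VC-HIT  vc=[3]

VC = [3]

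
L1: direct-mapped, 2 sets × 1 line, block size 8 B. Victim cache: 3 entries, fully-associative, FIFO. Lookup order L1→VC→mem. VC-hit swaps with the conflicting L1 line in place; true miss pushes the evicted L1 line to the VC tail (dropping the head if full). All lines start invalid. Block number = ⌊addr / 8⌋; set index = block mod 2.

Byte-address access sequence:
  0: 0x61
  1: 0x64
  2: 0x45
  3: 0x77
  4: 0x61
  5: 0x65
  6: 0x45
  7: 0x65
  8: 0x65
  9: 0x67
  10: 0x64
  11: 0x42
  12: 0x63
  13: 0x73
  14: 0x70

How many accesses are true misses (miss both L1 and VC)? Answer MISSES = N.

MISSES = 3

#0 0x61→b12/s0 MISS; vc=[]
#1 0x64→b12/s0 L1-HIT; vc=[]
#2 0x45→b8/s0 MISS; vc=[12]
#3 0x77→b14/s0 MISS; vc=[12,8]
#4 0x61→b12/s0 VC-HIT; vc=[14,8]
#5 0x65→b12/s0 L1-HIT; vc=[14,8]
#6 0x45→b8/s0 VC-HIT; vc=[14,12]
#7 0x65→b12/s0 VC-HIT; vc=[14,8]
#8 0x65→b12/s0 L1-HIT; vc=[14,8]
#9 0x67→b12/s0 L1-HIT; vc=[14,8]
#10 0x64→b12/s0 L1-HIT; vc=[14,8]
#11 0x42→b8/s0 VC-HIT; vc=[14,12]
#12 0x63→b12/s0 VC-HIT; vc=[14,8]
#13 0x73→b14/s0 VC-HIT; vc=[12,8]
#14 0x70→b14/s0 L1-HIT; vc=[12,8]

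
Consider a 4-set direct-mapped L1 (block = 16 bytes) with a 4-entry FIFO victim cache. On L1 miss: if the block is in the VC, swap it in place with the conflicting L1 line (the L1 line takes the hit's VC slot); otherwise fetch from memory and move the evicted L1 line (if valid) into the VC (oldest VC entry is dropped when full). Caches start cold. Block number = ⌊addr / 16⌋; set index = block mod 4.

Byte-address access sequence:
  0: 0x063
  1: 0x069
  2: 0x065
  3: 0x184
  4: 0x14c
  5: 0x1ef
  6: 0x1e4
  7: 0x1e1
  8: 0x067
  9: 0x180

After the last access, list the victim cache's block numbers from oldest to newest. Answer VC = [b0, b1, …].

#0 0x63→b6/s2 MISS; vc=[]
#1 0x69→b6/s2 L1-HIT; vc=[]
#2 0x65→b6/s2 L1-HIT; vc=[]
#3 0x184→b24/s0 MISS; vc=[]
#4 0x14c→b20/s0 MISS; vc=[24]
#5 0x1ef→b30/s2 MISS; vc=[24,6]
#6 0x1e4→b30/s2 L1-HIT; vc=[24,6]
#7 0x1e1→b30/s2 L1-HIT; vc=[24,6]
#8 0x67→b6/s2 VC-HIT; vc=[24,30]
#9 0x180→b24/s0 VC-HIT; vc=[20,30]

VC = [20, 30]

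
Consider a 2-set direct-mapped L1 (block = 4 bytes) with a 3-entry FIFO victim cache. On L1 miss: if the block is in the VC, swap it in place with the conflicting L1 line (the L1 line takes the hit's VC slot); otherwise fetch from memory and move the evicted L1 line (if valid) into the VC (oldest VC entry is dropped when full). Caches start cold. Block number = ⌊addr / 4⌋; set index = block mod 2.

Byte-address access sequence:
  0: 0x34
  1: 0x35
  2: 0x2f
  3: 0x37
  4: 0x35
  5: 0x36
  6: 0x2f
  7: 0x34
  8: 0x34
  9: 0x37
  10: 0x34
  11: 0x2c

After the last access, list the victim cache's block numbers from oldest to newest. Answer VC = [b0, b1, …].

VC = [13]

0: 0x34 (blk 13, set 1) → MISS  vc=[]
1: 0x35 (blk 13, set 1) → L1-HIT  vc=[]
2: 0x2f (blk 11, set 1) → MISS  vc=[13]
3: 0x37 (blk 13, set 1) → VC-HIT  vc=[11]
4: 0x35 (blk 13, set 1) → L1-HIT  vc=[11]
5: 0x36 (blk 13, set 1) → L1-HIT  vc=[11]
6: 0x2f (blk 11, set 1) → VC-HIT  vc=[13]
7: 0x34 (blk 13, set 1) → VC-HIT  vc=[11]
8: 0x34 (blk 13, set 1) → L1-HIT  vc=[11]
9: 0x37 (blk 13, set 1) → L1-HIT  vc=[11]
10: 0x34 (blk 13, set 1) → L1-HIT  vc=[11]
11: 0x2c (blk 11, set 1) → VC-HIT  vc=[13]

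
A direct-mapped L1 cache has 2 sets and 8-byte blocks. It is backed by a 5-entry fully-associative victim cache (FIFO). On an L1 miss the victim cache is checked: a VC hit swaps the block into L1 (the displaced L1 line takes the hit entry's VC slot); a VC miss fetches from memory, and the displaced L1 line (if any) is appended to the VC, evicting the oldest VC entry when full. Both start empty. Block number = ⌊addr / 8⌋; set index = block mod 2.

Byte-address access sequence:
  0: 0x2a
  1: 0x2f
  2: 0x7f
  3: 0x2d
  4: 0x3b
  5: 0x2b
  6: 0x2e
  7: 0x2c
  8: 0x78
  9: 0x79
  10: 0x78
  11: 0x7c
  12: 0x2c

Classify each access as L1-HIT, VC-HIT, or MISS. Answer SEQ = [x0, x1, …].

  [0] addr=0x2a blk=5 s=1: MISS | VC []
  [1] addr=0x2f blk=5 s=1: L1-HIT | VC []
  [2] addr=0x7f blk=15 s=1: MISS | VC [5]
  [3] addr=0x2d blk=5 s=1: VC-HIT | VC [15]
  [4] addr=0x3b blk=7 s=1: MISS | VC [15, 5]
  [5] addr=0x2b blk=5 s=1: VC-HIT | VC [15, 7]
  [6] addr=0x2e blk=5 s=1: L1-HIT | VC [15, 7]
  [7] addr=0x2c blk=5 s=1: L1-HIT | VC [15, 7]
  [8] addr=0x78 blk=15 s=1: VC-HIT | VC [5, 7]
  [9] addr=0x79 blk=15 s=1: L1-HIT | VC [5, 7]
  [10] addr=0x78 blk=15 s=1: L1-HIT | VC [5, 7]
  [11] addr=0x7c blk=15 s=1: L1-HIT | VC [5, 7]
  [12] addr=0x2c blk=5 s=1: VC-HIT | VC [15, 7]

SEQ = [MISS, L1-HIT, MISS, VC-HIT, MISS, VC-HIT, L1-HIT, L1-HIT, VC-HIT, L1-HIT, L1-HIT, L1-HIT, VC-HIT]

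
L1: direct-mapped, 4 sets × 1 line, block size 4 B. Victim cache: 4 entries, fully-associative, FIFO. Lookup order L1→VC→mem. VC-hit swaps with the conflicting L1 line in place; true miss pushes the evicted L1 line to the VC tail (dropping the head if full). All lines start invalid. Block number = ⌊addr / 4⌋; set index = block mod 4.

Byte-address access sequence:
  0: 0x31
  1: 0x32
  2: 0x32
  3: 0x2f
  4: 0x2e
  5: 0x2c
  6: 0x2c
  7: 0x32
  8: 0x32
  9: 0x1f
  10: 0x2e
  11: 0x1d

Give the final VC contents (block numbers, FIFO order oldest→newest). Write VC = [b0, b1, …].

VC = [11]

  [0] addr=0x31 blk=12 s=0: MISS | VC []
  [1] addr=0x32 blk=12 s=0: L1-HIT | VC []
  [2] addr=0x32 blk=12 s=0: L1-HIT | VC []
  [3] addr=0x2f blk=11 s=3: MISS | VC []
  [4] addr=0x2e blk=11 s=3: L1-HIT | VC []
  [5] addr=0x2c blk=11 s=3: L1-HIT | VC []
  [6] addr=0x2c blk=11 s=3: L1-HIT | VC []
  [7] addr=0x32 blk=12 s=0: L1-HIT | VC []
  [8] addr=0x32 blk=12 s=0: L1-HIT | VC []
  [9] addr=0x1f blk=7 s=3: MISS | VC [11]
  [10] addr=0x2e blk=11 s=3: VC-HIT | VC [7]
  [11] addr=0x1d blk=7 s=3: VC-HIT | VC [11]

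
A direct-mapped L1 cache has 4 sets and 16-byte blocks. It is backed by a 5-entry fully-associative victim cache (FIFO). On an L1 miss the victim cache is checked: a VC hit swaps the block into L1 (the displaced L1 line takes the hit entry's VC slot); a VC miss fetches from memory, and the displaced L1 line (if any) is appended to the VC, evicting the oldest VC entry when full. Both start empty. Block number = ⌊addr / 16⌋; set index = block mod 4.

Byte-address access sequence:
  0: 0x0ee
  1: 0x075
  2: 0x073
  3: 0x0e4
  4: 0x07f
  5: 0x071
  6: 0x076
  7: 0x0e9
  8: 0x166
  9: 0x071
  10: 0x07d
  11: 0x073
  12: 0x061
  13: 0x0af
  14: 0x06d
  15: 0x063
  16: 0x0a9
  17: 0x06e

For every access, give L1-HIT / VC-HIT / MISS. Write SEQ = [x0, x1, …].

#0 0xee→b14/s2 MISS; vc=[]
#1 0x75→b7/s3 MISS; vc=[]
#2 0x73→b7/s3 L1-HIT; vc=[]
#3 0xe4→b14/s2 L1-HIT; vc=[]
#4 0x7f→b7/s3 L1-HIT; vc=[]
#5 0x71→b7/s3 L1-HIT; vc=[]
#6 0x76→b7/s3 L1-HIT; vc=[]
#7 0xe9→b14/s2 L1-HIT; vc=[]
#8 0x166→b22/s2 MISS; vc=[14]
#9 0x71→b7/s3 L1-HIT; vc=[14]
#10 0x7d→b7/s3 L1-HIT; vc=[14]
#11 0x73→b7/s3 L1-HIT; vc=[14]
#12 0x61→b6/s2 MISS; vc=[14,22]
#13 0xaf→b10/s2 MISS; vc=[14,22,6]
#14 0x6d→b6/s2 VC-HIT; vc=[14,22,10]
#15 0x63→b6/s2 L1-HIT; vc=[14,22,10]
#16 0xa9→b10/s2 VC-HIT; vc=[14,22,6]
#17 0x6e→b6/s2 VC-HIT; vc=[14,22,10]

SEQ = [MISS, MISS, L1-HIT, L1-HIT, L1-HIT, L1-HIT, L1-HIT, L1-HIT, MISS, L1-HIT, L1-HIT, L1-HIT, MISS, MISS, VC-HIT, L1-HIT, VC-HIT, VC-HIT]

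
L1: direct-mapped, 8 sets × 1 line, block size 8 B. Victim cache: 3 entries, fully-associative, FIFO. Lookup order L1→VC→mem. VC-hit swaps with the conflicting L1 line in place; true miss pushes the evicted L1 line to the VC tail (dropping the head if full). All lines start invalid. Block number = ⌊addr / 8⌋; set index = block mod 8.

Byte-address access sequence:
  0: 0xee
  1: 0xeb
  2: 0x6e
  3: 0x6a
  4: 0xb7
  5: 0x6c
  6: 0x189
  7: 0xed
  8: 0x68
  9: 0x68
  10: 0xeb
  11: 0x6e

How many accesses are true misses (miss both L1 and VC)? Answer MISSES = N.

  [0] addr=0xee blk=29 s=5: MISS | VC []
  [1] addr=0xeb blk=29 s=5: L1-HIT | VC []
  [2] addr=0x6e blk=13 s=5: MISS | VC [29]
  [3] addr=0x6a blk=13 s=5: L1-HIT | VC [29]
  [4] addr=0xb7 blk=22 s=6: MISS | VC [29]
  [5] addr=0x6c blk=13 s=5: L1-HIT | VC [29]
  [6] addr=0x189 blk=49 s=1: MISS | VC [29]
  [7] addr=0xed blk=29 s=5: VC-HIT | VC [13]
  [8] addr=0x68 blk=13 s=5: VC-HIT | VC [29]
  [9] addr=0x68 blk=13 s=5: L1-HIT | VC [29]
  [10] addr=0xeb blk=29 s=5: VC-HIT | VC [13]
  [11] addr=0x6e blk=13 s=5: VC-HIT | VC [29]

MISSES = 4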